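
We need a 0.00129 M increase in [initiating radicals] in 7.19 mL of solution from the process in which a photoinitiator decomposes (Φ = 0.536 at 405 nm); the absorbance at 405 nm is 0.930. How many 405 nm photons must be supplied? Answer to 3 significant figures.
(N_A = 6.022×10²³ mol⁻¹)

Product: (0.00129 M)(0.00719 L) = 9.275×10⁻⁶ mol.
Photons that must be absorbed: 9.275×10⁻⁶ / 0.536 = 1.730×10⁻⁵ mol.
Fraction absorbed: 1 − 10^(−0.930) = 0.8825.
Incident photons needed: 1.730×10⁻⁵ / 0.8825 = 1.960×10⁻⁵ mol.
Photon count: 1.960×10⁻⁵ × 6.022×10²³ = 1.18×10¹⁹.

1.18×10¹⁹ photons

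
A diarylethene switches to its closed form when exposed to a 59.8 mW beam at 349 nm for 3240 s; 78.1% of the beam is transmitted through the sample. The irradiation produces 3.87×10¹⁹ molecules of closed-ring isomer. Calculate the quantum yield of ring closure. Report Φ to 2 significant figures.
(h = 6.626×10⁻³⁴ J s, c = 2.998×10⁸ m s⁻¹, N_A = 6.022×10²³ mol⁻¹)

Φ = 0.52

Product: 3.87×10¹⁹ / 6.022×10²³ = 6.426×10⁻⁵ mol.
Photon energy at 349 nm: hc/λ = (6.626×10⁻³⁴)(2.998×10⁸)/(349×10⁻⁹) = 5.692×10⁻¹⁹ J.
Energy delivered: (59.8 mW)(3240 s) = 193.8 J.
Photons incident: 193.8 / 5.692×10⁻¹⁹ = 3.405×10²⁰, i.e. 3.405×10²⁰/6.022×10²³ = 5.654×10⁻⁴ mol.
Fraction absorbed: 1 − 78.1/100 = 0.2190.
Photons absorbed: 0.2190 × 5.654×10⁻⁴ = 1.238×10⁻⁴ mol.
Φ = 6.426×10⁻⁵ mol / 1.238×10⁻⁴ mol photons = 0.52.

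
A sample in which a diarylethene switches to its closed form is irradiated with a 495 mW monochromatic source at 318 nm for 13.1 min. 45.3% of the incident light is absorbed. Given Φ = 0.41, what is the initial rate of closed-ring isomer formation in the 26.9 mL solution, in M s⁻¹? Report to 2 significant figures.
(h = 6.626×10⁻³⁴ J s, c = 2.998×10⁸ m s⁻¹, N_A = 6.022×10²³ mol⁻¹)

9.1×10⁻⁶ M s⁻¹

Photon energy at 318 nm: hc/λ = (6.626×10⁻³⁴)(2.998×10⁸)/(318×10⁻⁹) = 6.247×10⁻¹⁹ J.
Energy delivered: (495 mW)(786 s) = 389.1 J.
Photons incident: 389.1 / 6.247×10⁻¹⁹ = 6.229×10²⁰, i.e. 6.229×10²⁰/6.022×10²³ = 0.001034 mol.
Photons absorbed: 0.453 × 0.001034 = 4.684×10⁻⁴ mol.
Product formed: 0.41 × 4.684×10⁻⁴ = 1.920×10⁻⁴ mol.
Rate: 1.920×10⁻⁴ mol / (786 s × 0.0269 L) = 9.1×10⁻⁶ M s⁻¹.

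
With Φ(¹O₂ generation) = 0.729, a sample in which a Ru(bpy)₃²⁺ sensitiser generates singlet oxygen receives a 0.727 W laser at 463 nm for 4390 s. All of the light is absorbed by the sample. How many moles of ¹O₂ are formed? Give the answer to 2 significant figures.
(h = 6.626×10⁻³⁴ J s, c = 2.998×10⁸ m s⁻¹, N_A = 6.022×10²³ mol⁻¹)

Photon energy at 463 nm: hc/λ = (6.626×10⁻³⁴)(2.998×10⁸)/(463×10⁻⁹) = 4.290×10⁻¹⁹ J.
Energy delivered: (0.727 W)(4390 s) = 3192 J.
Photons incident: 3192 / 4.290×10⁻¹⁹ = 7.441×10²¹, i.e. 7.441×10²¹/6.022×10²³ = 0.01236 mol.
Product: Φ × n_abs = 0.729 × 0.01236 = 0.009010 mol.

0.0090 mol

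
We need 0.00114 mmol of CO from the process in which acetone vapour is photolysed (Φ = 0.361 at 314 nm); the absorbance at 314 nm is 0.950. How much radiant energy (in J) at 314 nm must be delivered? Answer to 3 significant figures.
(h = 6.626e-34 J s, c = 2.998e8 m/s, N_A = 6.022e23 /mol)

Product: 0.00114 mmol = 1.14e-6 mol.
Photons that must be absorbed: 1.14e-6 / 0.361 = 3.158e-6 mol.
Fraction absorbed: 1 − 10^(−0.950) = 0.8878.
Incident photons needed: 3.158e-6 / 0.8878 = 3.557e-6 mol.
Photon energy: hc/λ = 6.326e-19 J; per mole, 3.810e5 J mol⁻¹.
Energy required: 3.557e-6 × 3.810e5 = 1.36 J.

1.36 J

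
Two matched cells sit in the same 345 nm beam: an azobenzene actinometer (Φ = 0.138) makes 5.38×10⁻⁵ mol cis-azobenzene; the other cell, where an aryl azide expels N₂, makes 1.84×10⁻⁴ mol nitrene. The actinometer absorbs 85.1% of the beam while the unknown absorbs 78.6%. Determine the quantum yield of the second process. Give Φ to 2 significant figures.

Φ = 0.51

Photons absorbed by the actinometer: 5.38×10⁻⁵ / 0.138 = 3.899×10⁻⁴ mol.
Incident flux: 3.899×10⁻⁴ / 0.851 = 4.582×10⁻⁴ einstein.
Absorbed by unknown: 0.786 × 4.582×10⁻⁴ = 3.601×10⁻⁴ mol.
Φ(unknown) = 1.84×10⁻⁴ / 3.601×10⁻⁴ = 0.51.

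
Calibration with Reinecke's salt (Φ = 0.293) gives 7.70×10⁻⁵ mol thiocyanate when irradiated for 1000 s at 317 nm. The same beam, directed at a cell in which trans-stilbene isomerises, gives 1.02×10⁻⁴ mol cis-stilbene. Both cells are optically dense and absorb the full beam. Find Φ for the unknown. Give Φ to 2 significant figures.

Photons absorbed by the actinometer: 7.70×10⁻⁵ / 0.293 = 2.628×10⁻⁴ mol.
Φ(unknown) = 1.02×10⁻⁴ / 2.628×10⁻⁴ = 0.39.

Φ = 0.39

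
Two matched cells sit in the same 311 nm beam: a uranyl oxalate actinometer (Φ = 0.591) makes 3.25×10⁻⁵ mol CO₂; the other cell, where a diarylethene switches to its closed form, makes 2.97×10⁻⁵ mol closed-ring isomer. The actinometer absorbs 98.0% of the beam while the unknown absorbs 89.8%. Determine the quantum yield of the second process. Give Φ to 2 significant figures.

Photons absorbed by the actinometer: 3.25×10⁻⁵ / 0.591 = 5.499×10⁻⁵ mol.
Incident flux: 5.499×10⁻⁵ / 0.980 = 5.611×10⁻⁵ einstein.
Absorbed by unknown: 0.898 × 5.611×10⁻⁵ = 5.039×10⁻⁵ mol.
Φ(unknown) = 2.97×10⁻⁵ / 5.039×10⁻⁵ = 0.59.

Φ = 0.59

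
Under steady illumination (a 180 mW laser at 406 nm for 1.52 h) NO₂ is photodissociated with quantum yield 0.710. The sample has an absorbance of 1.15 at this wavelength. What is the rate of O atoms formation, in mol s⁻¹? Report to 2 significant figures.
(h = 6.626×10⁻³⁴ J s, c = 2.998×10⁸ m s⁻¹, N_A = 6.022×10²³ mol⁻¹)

4.0×10⁻⁷ mol s⁻¹

Photon energy at 406 nm: hc/λ = (6.626×10⁻³⁴)(2.998×10⁸)/(406×10⁻⁹) = 4.893×10⁻¹⁹ J.
Energy delivered: (180 mW)(5472 s) = 985.0 J.
Photons incident: 985.0 / 4.893×10⁻¹⁹ = 2.013×10²¹, i.e. 2.013×10²¹/6.022×10²³ = 0.003343 mol.
Fraction absorbed: 1 − 10^(−1.15) = 0.9292.
Photons absorbed: 0.9292 × 0.003343 = 0.003106 mol.
Product formed: 0.710 × 0.003106 = 0.002205 mol.
Rate: 0.002205 / 5472 s = 4.0×10⁻⁷ mol s⁻¹.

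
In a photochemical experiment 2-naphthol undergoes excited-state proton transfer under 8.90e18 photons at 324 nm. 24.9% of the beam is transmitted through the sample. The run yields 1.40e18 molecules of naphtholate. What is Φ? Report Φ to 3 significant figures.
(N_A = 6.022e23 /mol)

Φ = 0.209

Product: 1.40e18 / 6.022e23 = 2.325e-6 mol.
Moles of photons: 8.90e18 / 6.022e23 = 1.478e-5 mol.
Fraction absorbed: 1 − 24.9/100 = 0.7510.
Photons absorbed: 0.7510 × 1.478e-5 = 1.110e-5 mol.
Φ = 2.325e-6 mol / 1.110e-5 mol photons = 0.209.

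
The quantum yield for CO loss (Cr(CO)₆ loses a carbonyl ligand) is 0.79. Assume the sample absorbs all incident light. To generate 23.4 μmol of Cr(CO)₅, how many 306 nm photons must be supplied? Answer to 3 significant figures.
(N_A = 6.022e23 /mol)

Product: 23.4 μmol = 2.34e-5 mol.
Photons that must be absorbed: 2.34e-5 / 0.79 = 2.962e-5 mol.
Photon count: 2.962e-5 × 6.022e23 = 1.78e19.

1.78e19 photons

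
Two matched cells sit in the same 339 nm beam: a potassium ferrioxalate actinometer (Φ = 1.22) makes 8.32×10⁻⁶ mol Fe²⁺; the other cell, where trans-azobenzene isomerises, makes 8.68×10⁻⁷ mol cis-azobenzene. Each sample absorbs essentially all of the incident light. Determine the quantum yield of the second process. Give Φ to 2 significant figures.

Φ = 0.13

Photons absorbed by the actinometer: 8.32×10⁻⁶ / 1.22 = 6.820×10⁻⁶ mol.
Φ(unknown) = 8.68×10⁻⁷ / 6.820×10⁻⁶ = 0.13.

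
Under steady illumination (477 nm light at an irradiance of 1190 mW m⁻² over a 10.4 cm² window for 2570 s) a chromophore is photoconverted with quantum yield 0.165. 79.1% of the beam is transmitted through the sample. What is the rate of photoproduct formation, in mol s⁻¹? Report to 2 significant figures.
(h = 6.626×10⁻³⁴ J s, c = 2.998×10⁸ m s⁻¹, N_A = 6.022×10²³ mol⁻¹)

1.7×10⁻¹⁰ mol s⁻¹

Photon energy at 477 nm: hc/λ = (6.626×10⁻³⁴)(2.998×10⁸)/(477×10⁻⁹) = 4.165×10⁻¹⁹ J.
Energy delivered: (1190 mW m⁻²)(10.4×10⁻⁴ m²)(2570 s) = 3.181 J.
Photons incident: 3.181 / 4.165×10⁻¹⁹ = 7.637×10¹⁸, i.e. 7.637×10¹⁸/6.022×10²³ = 1.268×10⁻⁵ mol.
Fraction absorbed: 1 − 79.1/100 = 0.2090.
Photons absorbed: 0.2090 × 1.268×10⁻⁵ = 2.650×10⁻⁶ mol.
Product formed: 0.165 × 2.650×10⁻⁶ = 4.373×10⁻⁷ mol.
Rate: 4.373×10⁻⁷ / 2570 s = 1.7×10⁻¹⁰ mol s⁻¹.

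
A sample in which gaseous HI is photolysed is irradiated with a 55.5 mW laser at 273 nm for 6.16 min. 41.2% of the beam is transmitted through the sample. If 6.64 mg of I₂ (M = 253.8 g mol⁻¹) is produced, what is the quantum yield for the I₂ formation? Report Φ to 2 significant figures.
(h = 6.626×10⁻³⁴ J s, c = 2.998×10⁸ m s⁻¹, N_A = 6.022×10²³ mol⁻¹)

Product: 6.64 mg / 253.8 g mol⁻¹ = 2.616×10⁻⁵ mol.
Photon energy at 273 nm: hc/λ = (6.626×10⁻³⁴)(2.998×10⁸)/(273×10⁻⁹) = 7.276×10⁻¹⁹ J.
Energy delivered: (55.5 mW)(369.6 s) = 20.51 J.
Photons incident: 20.51 / 7.276×10⁻¹⁹ = 2.819×10¹⁹, i.e. 2.819×10¹⁹/6.022×10²³ = 4.681×10⁻⁵ mol.
Fraction absorbed: 1 − 41.2/100 = 0.5880.
Photons absorbed: 0.5880 × 4.681×10⁻⁵ = 2.752×10⁻⁵ mol.
Φ = 2.616×10⁻⁵ mol / 2.752×10⁻⁵ mol photons = 0.95.

Φ = 0.95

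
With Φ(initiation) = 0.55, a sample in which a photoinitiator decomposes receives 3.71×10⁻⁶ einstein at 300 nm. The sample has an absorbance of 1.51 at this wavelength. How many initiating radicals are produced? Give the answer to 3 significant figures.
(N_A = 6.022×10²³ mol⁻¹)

Fraction absorbed: 1 − 10^(−1.51) = 0.9691.
Photons absorbed: 0.9691 × 3.71×10⁻⁶ = 3.595×10⁻⁶ mol.
Product: Φ × n_abs = 0.55 × 3.595×10⁻⁶ = 1.977×10⁻⁶ mol.
As a count: 1.977×10⁻⁶ × 6.022×10²³ = 1.19×10¹⁸.

1.19×10¹⁸ initiating radicals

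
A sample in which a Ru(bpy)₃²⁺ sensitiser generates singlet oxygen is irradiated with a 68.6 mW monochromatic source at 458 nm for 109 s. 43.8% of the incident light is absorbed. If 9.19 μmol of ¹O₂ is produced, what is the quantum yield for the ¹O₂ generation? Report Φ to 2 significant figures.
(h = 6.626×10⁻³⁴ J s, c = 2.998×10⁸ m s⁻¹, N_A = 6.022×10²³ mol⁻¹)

Product: 9.19 μmol = 9.19×10⁻⁶ mol.
Photon energy at 458 nm: hc/λ = (6.626×10⁻³⁴)(2.998×10⁸)/(458×10⁻⁹) = 4.337×10⁻¹⁹ J.
Energy delivered: (68.6 mW)(109 s) = 7.477 J.
Photons incident: 7.477 / 4.337×10⁻¹⁹ = 1.724×10¹⁹, i.e. 1.724×10¹⁹/6.022×10²³ = 2.863×10⁻⁵ mol.
Photons absorbed: 0.438 × 2.863×10⁻⁵ = 1.254×10⁻⁵ mol.
Φ = 9.19×10⁻⁶ mol / 1.254×10⁻⁵ mol photons = 0.73.

Φ = 0.73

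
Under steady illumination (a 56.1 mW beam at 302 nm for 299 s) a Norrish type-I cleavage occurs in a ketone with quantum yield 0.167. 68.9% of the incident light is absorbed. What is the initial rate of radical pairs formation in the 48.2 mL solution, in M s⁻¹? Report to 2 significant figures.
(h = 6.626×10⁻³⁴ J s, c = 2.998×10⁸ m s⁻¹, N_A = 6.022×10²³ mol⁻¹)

Photon energy at 302 nm: hc/λ = (6.626×10⁻³⁴)(2.998×10⁸)/(302×10⁻⁹) = 6.578×10⁻¹⁹ J.
Energy delivered: (56.1 mW)(299 s) = 16.77 J.
Photons incident: 16.77 / 6.578×10⁻¹⁹ = 2.549×10¹⁹, i.e. 2.549×10¹⁹/6.022×10²³ = 4.233×10⁻⁵ mol.
Photons absorbed: 0.689 × 4.233×10⁻⁵ = 2.917×10⁻⁵ mol.
Product formed: 0.167 × 2.917×10⁻⁵ = 4.871×10⁻⁶ mol.
Rate: 4.871×10⁻⁶ mol / (299 s × 0.0482 L) = 3.4×10⁻⁷ M s⁻¹.

3.4×10⁻⁷ M s⁻¹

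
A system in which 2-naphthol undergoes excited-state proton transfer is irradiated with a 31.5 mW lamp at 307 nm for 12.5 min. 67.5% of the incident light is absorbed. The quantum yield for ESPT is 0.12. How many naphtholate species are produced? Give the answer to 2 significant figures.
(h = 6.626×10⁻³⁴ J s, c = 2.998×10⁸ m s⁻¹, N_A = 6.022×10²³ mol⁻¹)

Photon energy at 307 nm: hc/λ = (6.626×10⁻³⁴)(2.998×10⁸)/(307×10⁻⁹) = 6.471×10⁻¹⁹ J.
Energy delivered: (31.5 mW)(750 s) = 23.63 J.
Photons incident: 23.63 / 6.471×10⁻¹⁹ = 3.652×10¹⁹, i.e. 3.652×10¹⁹/6.022×10²³ = 6.064×10⁻⁵ mol.
Photons absorbed: 0.675 × 6.064×10⁻⁵ = 4.093×10⁻⁵ mol.
Product: Φ × n_abs = 0.12 × 4.093×10⁻⁵ = 4.912×10⁻⁶ mol.
As a count: 4.912×10⁻⁶ × 6.022×10²³ = 3.0×10¹⁸.

3.0×10¹⁸ species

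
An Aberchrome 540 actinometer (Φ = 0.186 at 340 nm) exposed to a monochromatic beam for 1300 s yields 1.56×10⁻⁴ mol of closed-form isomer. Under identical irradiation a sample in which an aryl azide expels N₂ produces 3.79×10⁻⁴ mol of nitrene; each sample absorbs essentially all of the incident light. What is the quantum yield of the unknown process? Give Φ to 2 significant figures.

Photons absorbed by the actinometer: 1.56×10⁻⁴ / 0.186 = 8.387×10⁻⁴ mol.
Φ(unknown) = 3.79×10⁻⁴ / 8.387×10⁻⁴ = 0.45.

Φ = 0.45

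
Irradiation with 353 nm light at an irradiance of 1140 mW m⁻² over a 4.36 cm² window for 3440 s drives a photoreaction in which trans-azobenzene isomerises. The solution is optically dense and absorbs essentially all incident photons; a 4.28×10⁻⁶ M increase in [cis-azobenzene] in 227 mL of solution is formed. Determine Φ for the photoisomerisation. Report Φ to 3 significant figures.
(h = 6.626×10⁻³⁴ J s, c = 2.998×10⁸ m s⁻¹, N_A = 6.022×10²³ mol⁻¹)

Product: (4.28×10⁻⁶ M)(0.227 L) = 9.716×10⁻⁷ mol.
Photon energy at 353 nm: hc/λ = (6.626×10⁻³⁴)(2.998×10⁸)/(353×10⁻⁹) = 5.627×10⁻¹⁹ J.
Energy delivered: (1140 mW m⁻²)(4.36×10⁻⁴ m²)(3440 s) = 1.710 J.
Photons incident: 1.710 / 5.627×10⁻¹⁹ = 3.039×10¹⁸, i.e. 3.039×10¹⁸/6.022×10²³ = 5.046×10⁻⁶ mol.
Φ = 9.716×10⁻⁷ mol / 5.046×10⁻⁶ mol photons = 0.193.

Φ = 0.193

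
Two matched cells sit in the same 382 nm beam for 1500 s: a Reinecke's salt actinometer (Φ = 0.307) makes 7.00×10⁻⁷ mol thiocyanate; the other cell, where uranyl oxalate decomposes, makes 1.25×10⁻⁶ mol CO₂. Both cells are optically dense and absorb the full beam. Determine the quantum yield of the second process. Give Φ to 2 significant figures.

Photons absorbed by the actinometer: 7.00×10⁻⁷ / 0.307 = 2.280×10⁻⁶ mol.
Φ(unknown) = 1.25×10⁻⁶ / 2.280×10⁻⁶ = 0.55.

Φ = 0.55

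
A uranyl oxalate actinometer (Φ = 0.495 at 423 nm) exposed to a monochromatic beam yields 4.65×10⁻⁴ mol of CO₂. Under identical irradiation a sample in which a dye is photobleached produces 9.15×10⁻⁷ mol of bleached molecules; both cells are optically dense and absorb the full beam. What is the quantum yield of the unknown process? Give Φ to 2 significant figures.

Φ = 9.7×10⁻⁴

Photons absorbed by the actinometer: 4.65×10⁻⁴ / 0.495 = 9.394×10⁻⁴ mol.
Φ(unknown) = 9.15×10⁻⁷ / 9.394×10⁻⁴ = 9.7×10⁻⁴.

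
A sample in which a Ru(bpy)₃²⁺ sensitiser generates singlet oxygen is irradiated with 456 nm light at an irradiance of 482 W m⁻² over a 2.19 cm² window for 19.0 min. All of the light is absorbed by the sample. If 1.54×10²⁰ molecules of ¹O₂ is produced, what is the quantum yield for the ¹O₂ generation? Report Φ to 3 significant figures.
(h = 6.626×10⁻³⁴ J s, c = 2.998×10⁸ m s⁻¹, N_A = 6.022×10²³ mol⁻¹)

Φ = 0.557

Product: 1.54×10²⁰ / 6.022×10²³ = 2.557×10⁻⁴ mol.
Photon energy at 456 nm: hc/λ = (6.626×10⁻³⁴)(2.998×10⁸)/(456×10⁻⁹) = 4.356×10⁻¹⁹ J.
Energy delivered: (482 W m⁻²)(2.19×10⁻⁴ m²)(1140 s) = 120.3 J.
Photons incident: 120.3 / 4.356×10⁻¹⁹ = 2.762×10²⁰, i.e. 2.762×10²⁰/6.022×10²³ = 4.587×10⁻⁴ mol.
Φ = 2.557×10⁻⁴ mol / 4.587×10⁻⁴ mol photons = 0.557.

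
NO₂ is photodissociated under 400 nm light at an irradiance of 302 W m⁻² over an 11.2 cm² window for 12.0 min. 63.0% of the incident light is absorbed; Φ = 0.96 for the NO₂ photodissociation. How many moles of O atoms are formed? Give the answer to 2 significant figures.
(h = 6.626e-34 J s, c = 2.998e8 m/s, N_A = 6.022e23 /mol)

Photon energy at 400 nm: hc/λ = (6.626e-34)(2.998e8)/(400e-9) = 4.966e-19 J.
Energy delivered: (302 W m⁻²)(11.2e-4 m²)(720 s) = 243.5 J.
Photons incident: 243.5 / 4.966e-19 = 4.903e20, i.e. 4.903e20/6.022e23 = 8.142e-4 mol.
Photons absorbed: 0.630 × 8.142e-4 = 5.129e-4 mol.
Product: Φ × n_abs = 0.96 × 5.129e-4 = 4.924e-4 mol.

4.9e-4 mol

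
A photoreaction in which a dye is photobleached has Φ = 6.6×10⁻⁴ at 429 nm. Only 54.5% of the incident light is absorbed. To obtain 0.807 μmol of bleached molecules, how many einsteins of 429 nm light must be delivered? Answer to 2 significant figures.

Product: 0.807 μmol = 8.07×10⁻⁷ mol.
Photons that must be absorbed: 8.07×10⁻⁷ / 6.6×10⁻⁴ = 0.001223 mol.
Incident photons needed: 0.001223 / 0.545 = 0.002244 mol.

0.0022 einstein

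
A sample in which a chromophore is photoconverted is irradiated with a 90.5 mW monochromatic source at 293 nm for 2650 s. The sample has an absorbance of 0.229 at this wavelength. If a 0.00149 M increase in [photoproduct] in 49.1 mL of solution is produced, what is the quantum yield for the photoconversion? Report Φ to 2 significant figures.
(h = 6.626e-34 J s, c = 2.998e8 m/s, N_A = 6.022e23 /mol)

Product: (0.00149 M)(0.0491 L) = 7.316e-5 mol.
Photon energy at 293 nm: hc/λ = (6.626e-34)(2.998e8)/(293e-9) = 6.780e-19 J.
Energy delivered: (90.5 mW)(2650 s) = 239.8 J.
Photons incident: 239.8 / 6.780e-19 = 3.537e20, i.e. 3.537e20/6.022e23 = 5.873e-4 mol.
Fraction absorbed: 1 − 10^(−0.229) = 0.4098.
Photons absorbed: 0.4098 × 5.873e-4 = 2.407e-4 mol.
Φ = 7.316e-5 mol / 2.407e-4 mol photons = 0.30.

Φ = 0.30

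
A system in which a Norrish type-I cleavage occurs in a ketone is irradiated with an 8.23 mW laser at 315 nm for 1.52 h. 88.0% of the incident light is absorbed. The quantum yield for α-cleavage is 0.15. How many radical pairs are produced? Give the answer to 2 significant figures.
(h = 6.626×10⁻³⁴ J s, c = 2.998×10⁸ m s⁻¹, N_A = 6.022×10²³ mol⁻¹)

Photon energy at 315 nm: hc/λ = (6.626×10⁻³⁴)(2.998×10⁸)/(315×10⁻⁹) = 6.306×10⁻¹⁹ J.
Energy delivered: (8.23 mW)(5472 s) = 45.03 J.
Photons incident: 45.03 / 6.306×10⁻¹⁹ = 7.141×10¹⁹, i.e. 7.141×10¹⁹/6.022×10²³ = 1.186×10⁻⁴ mol.
Photons absorbed: 0.880 × 1.186×10⁻⁴ = 1.044×10⁻⁴ mol.
Product: Φ × n_abs = 0.15 × 1.044×10⁻⁴ = 1.566×10⁻⁵ mol.
As a count: 1.566×10⁻⁵ × 6.022×10²³ = 9.4×10¹⁸.

9.4×10¹⁸ radical pairs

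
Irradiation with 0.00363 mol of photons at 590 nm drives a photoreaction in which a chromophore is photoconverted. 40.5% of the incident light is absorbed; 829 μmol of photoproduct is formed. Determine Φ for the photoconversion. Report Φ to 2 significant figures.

Product: 829 μmol = 8.29×10⁻⁴ mol.
Photons absorbed: 0.405 × 0.00363 = 0.001470 mol.
Φ = 8.29×10⁻⁴ mol / 0.001470 mol photons = 0.56.

Φ = 0.56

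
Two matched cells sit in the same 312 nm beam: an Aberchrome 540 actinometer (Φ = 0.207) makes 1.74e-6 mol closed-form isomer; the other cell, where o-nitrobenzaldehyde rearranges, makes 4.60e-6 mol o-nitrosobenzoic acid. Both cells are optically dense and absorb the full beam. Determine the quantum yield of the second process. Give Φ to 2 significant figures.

Φ = 0.55

Photons absorbed by the actinometer: 1.74e-6 / 0.207 = 8.406e-6 mol.
Φ(unknown) = 4.60e-6 / 8.406e-6 = 0.55.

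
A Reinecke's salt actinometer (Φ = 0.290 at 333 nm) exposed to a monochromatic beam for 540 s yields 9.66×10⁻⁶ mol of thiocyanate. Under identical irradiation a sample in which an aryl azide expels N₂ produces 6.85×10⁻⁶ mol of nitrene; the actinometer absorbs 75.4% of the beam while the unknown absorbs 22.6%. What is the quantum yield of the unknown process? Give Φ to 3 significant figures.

Photons absorbed by the actinometer: 9.66×10⁻⁶ / 0.290 = 3.331×10⁻⁵ mol.
Incident flux: 3.331×10⁻⁵ / 0.754 = 4.418×10⁻⁵ einstein.
Absorbed by unknown: 0.226 × 4.418×10⁻⁵ = 9.985×10⁻⁶ mol.
Φ(unknown) = 6.85×10⁻⁶ / 9.985×10⁻⁶ = 0.686.

Φ = 0.686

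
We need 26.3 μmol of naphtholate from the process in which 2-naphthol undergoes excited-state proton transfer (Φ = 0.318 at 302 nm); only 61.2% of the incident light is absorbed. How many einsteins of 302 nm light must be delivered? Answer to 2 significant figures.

1.4×10⁻⁴ einstein

Product: 26.3 μmol = 2.63×10⁻⁵ mol.
Photons that must be absorbed: 2.63×10⁻⁵ / 0.318 = 8.270×10⁻⁵ mol.
Incident photons needed: 8.270×10⁻⁵ / 0.612 = 1.351×10⁻⁴ mol.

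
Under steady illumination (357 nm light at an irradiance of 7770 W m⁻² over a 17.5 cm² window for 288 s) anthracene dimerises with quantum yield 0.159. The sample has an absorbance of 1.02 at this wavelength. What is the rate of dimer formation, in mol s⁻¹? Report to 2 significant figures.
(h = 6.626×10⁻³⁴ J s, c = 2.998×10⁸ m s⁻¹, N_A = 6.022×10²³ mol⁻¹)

5.8×10⁻⁶ mol s⁻¹

Photon energy at 357 nm: hc/λ = (6.626×10⁻³⁴)(2.998×10⁸)/(357×10⁻⁹) = 5.564×10⁻¹⁹ J.
Energy delivered: (7770 W m⁻²)(17.5×10⁻⁴ m²)(288 s) = 3916 J.
Photons incident: 3916 / 5.564×10⁻¹⁹ = 7.038×10²¹, i.e. 7.038×10²¹/6.022×10²³ = 0.01169 mol.
Fraction absorbed: 1 − 10^(−1.02) = 0.9045.
Photons absorbed: 0.9045 × 0.01169 = 0.01057 mol.
Product formed: 0.159 × 0.01057 = 0.001681 mol.
Rate: 0.001681 / 288 s = 5.8×10⁻⁶ mol s⁻¹.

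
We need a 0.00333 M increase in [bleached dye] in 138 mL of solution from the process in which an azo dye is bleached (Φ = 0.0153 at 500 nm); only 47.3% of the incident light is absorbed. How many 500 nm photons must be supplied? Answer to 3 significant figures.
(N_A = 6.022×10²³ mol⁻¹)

Product: (0.00333 M)(0.138 L) = 4.595×10⁻⁴ mol.
Photons that must be absorbed: 4.595×10⁻⁴ / 0.0153 = 0.03003 mol.
Incident photons needed: 0.03003 / 0.473 = 0.06349 mol.
Photon count: 0.06349 × 6.022×10²³ = 3.82×10²².

3.82×10²² photons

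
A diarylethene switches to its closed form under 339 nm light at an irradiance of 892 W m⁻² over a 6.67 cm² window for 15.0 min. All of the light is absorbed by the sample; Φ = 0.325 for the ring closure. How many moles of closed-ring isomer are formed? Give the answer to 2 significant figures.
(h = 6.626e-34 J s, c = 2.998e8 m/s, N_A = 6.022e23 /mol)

4.9e-4 mol

Photon energy at 339 nm: hc/λ = (6.626e-34)(2.998e8)/(339e-9) = 5.860e-19 J.
Energy delivered: (892 W m⁻²)(6.67e-4 m²)(900 s) = 535.5 J.
Photons incident: 535.5 / 5.860e-19 = 9.138e20, i.e. 9.138e20/6.022e23 = 0.001517 mol.
Product: Φ × n_abs = 0.325 × 0.001517 = 4.930e-4 mol.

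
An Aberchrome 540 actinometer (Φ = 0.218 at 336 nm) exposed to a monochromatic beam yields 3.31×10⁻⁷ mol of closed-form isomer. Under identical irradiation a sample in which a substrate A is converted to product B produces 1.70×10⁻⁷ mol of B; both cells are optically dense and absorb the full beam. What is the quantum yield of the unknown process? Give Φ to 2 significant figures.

Photons absorbed by the actinometer: 3.31×10⁻⁷ / 0.218 = 1.518×10⁻⁶ mol.
Φ(unknown) = 1.70×10⁻⁷ / 1.518×10⁻⁶ = 0.11.

Φ = 0.11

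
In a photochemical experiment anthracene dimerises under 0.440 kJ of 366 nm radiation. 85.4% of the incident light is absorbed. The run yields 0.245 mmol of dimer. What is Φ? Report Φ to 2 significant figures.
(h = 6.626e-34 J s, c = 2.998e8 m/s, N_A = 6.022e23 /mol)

Product: 0.245 mmol = 2.45e-4 mol.
Photon energy at 366 nm: hc/λ = (6.626e-34)(2.998e8)/(366e-9) = 5.428e-19 J.
Incident energy: 0.440 kJ = 440 J.
Photons incident: 440 / 5.428e-19 = 8.106e20, i.e. 8.106e20/6.022e23 = 0.001346 mol.
Photons absorbed: 0.854 × 0.001346 = 0.001149 mol.
Φ = 2.45e-4 mol / 0.001149 mol photons = 0.21.

Φ = 0.21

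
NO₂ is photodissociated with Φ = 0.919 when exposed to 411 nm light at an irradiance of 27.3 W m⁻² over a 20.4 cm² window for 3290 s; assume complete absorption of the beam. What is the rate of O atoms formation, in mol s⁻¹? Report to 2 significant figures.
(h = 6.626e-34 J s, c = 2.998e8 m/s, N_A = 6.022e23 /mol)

Photon energy at 411 nm: hc/λ = (6.626e-34)(2.998e8)/(411e-9) = 4.833e-19 J.
Energy delivered: (27.3 W m⁻²)(20.4e-4 m²)(3290 s) = 183.2 J.
Photons incident: 183.2 / 4.833e-19 = 3.791e20, i.e. 3.791e20/6.022e23 = 6.295e-4 mol.
Product formed: 0.919 × 6.295e-4 = 5.785e-4 mol.
Rate: 5.785e-4 / 3290 s = 1.8e-7 mol s⁻¹.

1.8e-7 mol s⁻¹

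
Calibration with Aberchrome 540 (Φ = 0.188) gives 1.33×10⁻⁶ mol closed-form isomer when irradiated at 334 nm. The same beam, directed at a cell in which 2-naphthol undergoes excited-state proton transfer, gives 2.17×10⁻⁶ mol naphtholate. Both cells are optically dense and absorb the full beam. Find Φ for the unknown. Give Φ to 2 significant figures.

Photons absorbed by the actinometer: 1.33×10⁻⁶ / 0.188 = 7.074×10⁻⁶ mol.
Φ(unknown) = 2.17×10⁻⁶ / 7.074×10⁻⁶ = 0.31.

Φ = 0.31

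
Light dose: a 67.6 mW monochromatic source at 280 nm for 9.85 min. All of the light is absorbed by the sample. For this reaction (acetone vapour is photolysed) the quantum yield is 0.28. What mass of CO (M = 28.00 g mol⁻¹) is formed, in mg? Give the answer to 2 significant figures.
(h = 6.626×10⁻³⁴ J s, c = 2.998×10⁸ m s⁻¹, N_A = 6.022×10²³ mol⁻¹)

Photon energy at 280 nm: hc/λ = (6.626×10⁻³⁴)(2.998×10⁸)/(280×10⁻⁹) = 7.095×10⁻¹⁹ J.
Energy delivered: (67.6 mW)(591 s) = 39.95 J.
Photons incident: 39.95 / 7.095×10⁻¹⁹ = 5.631×10¹⁹, i.e. 5.631×10¹⁹/6.022×10²³ = 9.351×10⁻⁵ mol.
Product: Φ × n_abs = 0.28 × 9.351×10⁻⁵ = 2.618×10⁻⁵ mol.
Mass: 2.618×10⁻⁵ × 28.00 = 7.330×10⁻⁴ g = 0.73 mg.

0.73 mg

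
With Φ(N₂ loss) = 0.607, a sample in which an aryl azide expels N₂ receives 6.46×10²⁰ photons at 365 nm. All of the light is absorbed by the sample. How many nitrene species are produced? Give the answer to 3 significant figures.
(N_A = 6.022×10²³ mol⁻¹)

Moles of photons: 6.46×10²⁰ / 6.022×10²³ = 0.001073 mol.
Product: Φ × n_abs = 0.607 × 0.001073 = 6.513×10⁻⁴ mol.
As a count: 6.513×10⁻⁴ × 6.022×10²³ = 3.92×10²⁰.

3.92×10²⁰ species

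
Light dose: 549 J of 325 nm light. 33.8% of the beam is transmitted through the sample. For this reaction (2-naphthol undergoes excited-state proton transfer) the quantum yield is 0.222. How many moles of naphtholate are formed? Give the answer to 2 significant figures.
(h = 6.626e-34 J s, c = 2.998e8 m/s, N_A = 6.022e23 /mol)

Photon energy at 325 nm: hc/λ = (6.626e-34)(2.998e8)/(325e-9) = 6.112e-19 J.
Photons incident: 549 / 6.112e-19 = 8.982e20, i.e. 8.982e20/6.022e23 = 0.001492 mol.
Fraction absorbed: 1 − 33.8/100 = 0.6620.
Photons absorbed: 0.6620 × 0.001492 = 9.877e-4 mol.
Product: Φ × n_abs = 0.222 × 9.877e-4 = 2.193e-4 mol.

2.2e-4 mol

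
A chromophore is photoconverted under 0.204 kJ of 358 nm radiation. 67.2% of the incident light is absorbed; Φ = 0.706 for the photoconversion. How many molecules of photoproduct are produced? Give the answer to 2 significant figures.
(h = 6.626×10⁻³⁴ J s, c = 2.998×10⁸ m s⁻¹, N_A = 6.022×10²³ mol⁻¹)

1.7×10²⁰ molecules

Photon energy at 358 nm: hc/λ = (6.626×10⁻³⁴)(2.998×10⁸)/(358×10⁻⁹) = 5.549×10⁻¹⁹ J.
Incident energy: 0.204 kJ = 204 J.
Photons incident: 204 / 5.549×10⁻¹⁹ = 3.676×10²⁰, i.e. 3.676×10²⁰/6.022×10²³ = 6.104×10⁻⁴ mol.
Photons absorbed: 0.672 × 6.104×10⁻⁴ = 4.102×10⁻⁴ mol.
Product: Φ × n_abs = 0.706 × 4.102×10⁻⁴ = 2.896×10⁻⁴ mol.
As a count: 2.896×10⁻⁴ × 6.022×10²³ = 1.7×10²⁰.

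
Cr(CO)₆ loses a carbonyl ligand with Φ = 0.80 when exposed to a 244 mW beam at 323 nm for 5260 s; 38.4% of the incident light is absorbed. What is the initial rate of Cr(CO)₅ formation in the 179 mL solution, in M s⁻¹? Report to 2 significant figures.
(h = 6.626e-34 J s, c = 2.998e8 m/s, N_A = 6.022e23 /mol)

1.1e-6 M s⁻¹

Photon energy at 323 nm: hc/λ = (6.626e-34)(2.998e8)/(323e-9) = 6.150e-19 J.
Energy delivered: (244 mW)(5260 s) = 1283 J.
Photons incident: 1283 / 6.150e-19 = 2.086e21, i.e. 2.086e21/6.022e23 = 0.003464 mol.
Photons absorbed: 0.384 × 0.003464 = 0.001330 mol.
Product formed: 0.80 × 0.001330 = 0.001064 mol.
Rate: 0.001064 mol / (5260 s × 0.179 L) = 1.1e-6 M s⁻¹.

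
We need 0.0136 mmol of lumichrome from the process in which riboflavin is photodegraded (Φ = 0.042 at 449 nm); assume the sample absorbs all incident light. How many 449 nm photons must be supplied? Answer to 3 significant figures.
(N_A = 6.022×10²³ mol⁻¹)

1.95×10²⁰ photons

Product: 0.0136 mmol = 1.36×10⁻⁵ mol.
Photons that must be absorbed: 1.36×10⁻⁵ / 0.042 = 3.238×10⁻⁴ mol.
Photon count: 3.238×10⁻⁴ × 6.022×10²³ = 1.95×10²⁰.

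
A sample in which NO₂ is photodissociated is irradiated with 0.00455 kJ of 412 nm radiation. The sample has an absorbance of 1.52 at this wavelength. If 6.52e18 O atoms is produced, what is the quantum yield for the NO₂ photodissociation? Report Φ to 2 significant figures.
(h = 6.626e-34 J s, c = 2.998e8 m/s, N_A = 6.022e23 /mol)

Product: 6.52e18 / 6.022e23 = 1.083e-5 mol.
Photon energy at 412 nm: hc/λ = (6.626e-34)(2.998e8)/(412e-9) = 4.822e-19 J.
Incident energy: 0.00455 kJ = 4.55 J.
Photons incident: 4.55 / 4.822e-19 = 9.436e18, i.e. 9.436e18/6.022e23 = 1.567e-5 mol.
Fraction absorbed: 1 − 10^(−1.52) = 0.9698.
Photons absorbed: 0.9698 × 1.567e-5 = 1.520e-5 mol.
Φ = 1.083e-5 mol / 1.520e-5 mol photons = 0.71.

Φ = 0.71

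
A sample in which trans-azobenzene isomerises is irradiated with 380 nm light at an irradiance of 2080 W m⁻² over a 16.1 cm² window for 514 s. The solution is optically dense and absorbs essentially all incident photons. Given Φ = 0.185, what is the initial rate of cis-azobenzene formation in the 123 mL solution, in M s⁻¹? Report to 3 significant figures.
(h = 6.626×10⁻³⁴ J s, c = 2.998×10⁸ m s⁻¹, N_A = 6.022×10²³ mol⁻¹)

1.60×10⁻⁵ M s⁻¹

Photon energy at 380 nm: hc/λ = (6.626×10⁻³⁴)(2.998×10⁸)/(380×10⁻⁹) = 5.228×10⁻¹⁹ J.
Energy delivered: (2080 W m⁻²)(16.1×10⁻⁴ m²)(514 s) = 1721 J.
Photons incident: 1721 / 5.228×10⁻¹⁹ = 3.292×10²¹, i.e. 3.292×10²¹/6.022×10²³ = 0.005467 mol.
Product formed: 0.185 × 0.005467 = 0.001011 mol.
Rate: 0.001011 mol / (514 s × 0.123 L) = 1.60×10⁻⁵ M s⁻¹.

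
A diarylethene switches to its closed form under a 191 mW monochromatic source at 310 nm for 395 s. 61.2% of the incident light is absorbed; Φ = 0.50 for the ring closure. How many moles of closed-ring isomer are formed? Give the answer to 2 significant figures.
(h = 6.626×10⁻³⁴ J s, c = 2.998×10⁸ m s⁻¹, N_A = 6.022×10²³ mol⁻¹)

6.0×10⁻⁵ mol

Photon energy at 310 nm: hc/λ = (6.626×10⁻³⁴)(2.998×10⁸)/(310×10⁻⁹) = 6.408×10⁻¹⁹ J.
Energy delivered: (191 mW)(395 s) = 75.45 J.
Photons incident: 75.45 / 6.408×10⁻¹⁹ = 1.177×10²⁰, i.e. 1.177×10²⁰/6.022×10²³ = 1.955×10⁻⁴ mol.
Photons absorbed: 0.612 × 1.955×10⁻⁴ = 1.196×10⁻⁴ mol.
Product: Φ × n_abs = 0.50 × 1.196×10⁻⁴ = 5.980×10⁻⁵ mol.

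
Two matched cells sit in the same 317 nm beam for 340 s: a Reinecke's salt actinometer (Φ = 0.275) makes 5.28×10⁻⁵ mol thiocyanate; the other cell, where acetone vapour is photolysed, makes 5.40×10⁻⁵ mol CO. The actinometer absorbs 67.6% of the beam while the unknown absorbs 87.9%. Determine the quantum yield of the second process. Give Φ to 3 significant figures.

Photons absorbed by the actinometer: 5.28×10⁻⁵ / 0.275 = 1.920×10⁻⁴ mol.
Incident flux: 1.920×10⁻⁴ / 0.676 = 2.840×10⁻⁴ einstein.
Absorbed by unknown: 0.879 × 2.840×10⁻⁴ = 2.496×10⁻⁴ mol.
Φ(unknown) = 5.40×10⁻⁵ / 2.496×10⁻⁴ = 0.216.

Φ = 0.216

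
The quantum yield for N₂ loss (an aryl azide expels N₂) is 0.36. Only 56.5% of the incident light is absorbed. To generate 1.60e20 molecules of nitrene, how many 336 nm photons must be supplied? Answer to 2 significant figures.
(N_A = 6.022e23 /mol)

Product: 1.60e20 / 6.022e23 = 2.657e-4 mol.
Photons that must be absorbed: 2.657e-4 / 0.36 = 7.381e-4 mol.
Incident photons needed: 7.381e-4 / 0.565 = 0.001306 mol.
Photon count: 0.001306 × 6.022e23 = 7.9e20.

7.9e20 photons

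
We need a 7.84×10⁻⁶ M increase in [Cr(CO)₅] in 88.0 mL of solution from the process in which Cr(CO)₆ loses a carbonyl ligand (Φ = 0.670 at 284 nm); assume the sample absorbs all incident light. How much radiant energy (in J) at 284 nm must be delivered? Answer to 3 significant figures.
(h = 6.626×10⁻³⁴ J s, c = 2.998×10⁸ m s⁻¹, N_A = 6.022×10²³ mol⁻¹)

0.434 J

Product: (7.84×10⁻⁶ M)(0.088 L) = 6.899×10⁻⁷ mol.
Photons that must be absorbed: 6.899×10⁻⁷ / 0.670 = 1.030×10⁻⁶ mol.
Photon energy: hc/λ = 6.995×10⁻¹⁹ J; per mole, 4.212×10⁵ J mol⁻¹.
Energy required: 1.030×10⁻⁶ × 4.212×10⁵ = 0.434 J.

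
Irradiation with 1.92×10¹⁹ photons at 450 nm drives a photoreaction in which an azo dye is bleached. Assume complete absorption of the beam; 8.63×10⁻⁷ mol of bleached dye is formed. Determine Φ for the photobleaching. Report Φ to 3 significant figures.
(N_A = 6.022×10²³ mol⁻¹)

Φ = 0.0271

Moles of photons: 1.92×10¹⁹ / 6.022×10²³ = 3.188×10⁻⁵ mol.
Φ = 8.63×10⁻⁷ mol / 3.188×10⁻⁵ mol photons = 0.0271.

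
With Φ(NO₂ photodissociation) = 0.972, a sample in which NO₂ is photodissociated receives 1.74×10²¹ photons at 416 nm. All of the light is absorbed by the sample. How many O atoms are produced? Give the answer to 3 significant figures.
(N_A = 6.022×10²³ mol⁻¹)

Moles of photons: 1.74×10²¹ / 6.022×10²³ = 0.002889 mol.
Product: Φ × n_abs = 0.972 × 0.002889 = 0.002808 mol.
As a count: 0.002808 × 6.022×10²³ = 1.69×10²¹.

1.69×10²¹ atoms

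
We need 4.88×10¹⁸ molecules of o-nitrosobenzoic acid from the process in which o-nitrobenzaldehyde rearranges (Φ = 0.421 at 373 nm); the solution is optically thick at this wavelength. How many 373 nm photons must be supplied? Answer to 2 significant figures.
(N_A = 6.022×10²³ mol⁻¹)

1.2×10¹⁹ photons

Product: 4.88×10¹⁸ / 6.022×10²³ = 8.104×10⁻⁶ mol.
Photons that must be absorbed: 8.104×10⁻⁶ / 0.421 = 1.925×10⁻⁵ mol.
Photon count: 1.925×10⁻⁵ × 6.022×10²³ = 1.2×10¹⁹.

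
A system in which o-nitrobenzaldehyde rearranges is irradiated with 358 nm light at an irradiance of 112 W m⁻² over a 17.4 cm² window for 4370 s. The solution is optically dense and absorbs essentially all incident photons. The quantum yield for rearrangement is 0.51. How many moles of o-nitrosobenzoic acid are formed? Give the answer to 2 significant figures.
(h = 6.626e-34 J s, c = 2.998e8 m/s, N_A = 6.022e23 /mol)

Photon energy at 358 nm: hc/λ = (6.626e-34)(2.998e8)/(358e-9) = 5.549e-19 J.
Energy delivered: (112 W m⁻²)(17.4e-4 m²)(4370 s) = 851.6 J.
Photons incident: 851.6 / 5.549e-19 = 1.535e21, i.e. 1.535e21/6.022e23 = 0.002549 mol.
Product: Φ × n_abs = 0.51 × 0.002549 = 0.001300 mol.

0.0013 mol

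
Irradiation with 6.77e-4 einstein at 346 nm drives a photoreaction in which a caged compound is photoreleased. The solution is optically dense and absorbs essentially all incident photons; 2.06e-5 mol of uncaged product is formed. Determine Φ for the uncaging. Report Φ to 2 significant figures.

Φ = 2.06e-5 mol / 6.77e-4 mol photons = 0.030.

Φ = 0.030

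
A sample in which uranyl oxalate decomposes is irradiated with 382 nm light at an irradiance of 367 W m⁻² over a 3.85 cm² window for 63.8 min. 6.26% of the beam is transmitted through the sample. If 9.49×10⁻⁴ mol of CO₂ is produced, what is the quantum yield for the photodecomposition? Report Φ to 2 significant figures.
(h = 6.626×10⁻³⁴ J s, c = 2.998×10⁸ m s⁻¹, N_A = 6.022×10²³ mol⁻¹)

Φ = 0.59

Photon energy at 382 nm: hc/λ = (6.626×10⁻³⁴)(2.998×10⁸)/(382×10⁻⁹) = 5.200×10⁻¹⁹ J.
Energy delivered: (367 W m⁻²)(3.85×10⁻⁴ m²)(3828 s) = 540.9 J.
Photons incident: 540.9 / 5.200×10⁻¹⁹ = 1.040×10²¹, i.e. 1.040×10²¹/6.022×10²³ = 0.001727 mol.
Fraction absorbed: 1 − 6.26/100 = 0.9374.
Photons absorbed: 0.9374 × 0.001727 = 0.001619 mol.
Φ = 9.49×10⁻⁴ mol / 0.001619 mol photons = 0.59.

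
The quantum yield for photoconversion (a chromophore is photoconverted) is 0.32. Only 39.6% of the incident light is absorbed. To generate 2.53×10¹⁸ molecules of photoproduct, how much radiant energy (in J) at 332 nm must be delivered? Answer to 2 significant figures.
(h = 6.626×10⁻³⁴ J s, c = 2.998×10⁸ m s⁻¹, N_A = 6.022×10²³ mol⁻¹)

12 J

Product: 2.53×10¹⁸ / 6.022×10²³ = 4.201×10⁻⁶ mol.
Photons that must be absorbed: 4.201×10⁻⁶ / 0.32 = 1.313×10⁻⁵ mol.
Incident photons needed: 1.313×10⁻⁵ / 0.396 = 3.316×10⁻⁵ mol.
Photon energy: hc/λ = 5.983×10⁻¹⁹ J; per mole, 3.603×10⁵ J mol⁻¹.
Energy required: 3.316×10⁻⁵ × 3.603×10⁵ = 12 J.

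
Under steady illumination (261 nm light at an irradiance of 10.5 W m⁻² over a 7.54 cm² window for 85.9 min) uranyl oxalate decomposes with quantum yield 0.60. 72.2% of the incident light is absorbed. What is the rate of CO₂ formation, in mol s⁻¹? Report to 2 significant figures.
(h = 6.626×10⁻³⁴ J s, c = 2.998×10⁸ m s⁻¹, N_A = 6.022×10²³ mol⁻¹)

Photon energy at 261 nm: hc/λ = (6.626×10⁻³⁴)(2.998×10⁸)/(261×10⁻⁹) = 7.611×10⁻¹⁹ J.
Energy delivered: (10.5 W m⁻²)(7.54×10⁻⁴ m²)(5154 s) = 40.80 J.
Photons incident: 40.80 / 7.611×10⁻¹⁹ = 5.361×10¹⁹, i.e. 5.361×10¹⁹/6.022×10²³ = 8.902×10⁻⁵ mol.
Photons absorbed: 0.722 × 8.902×10⁻⁵ = 6.427×10⁻⁵ mol.
Product formed: 0.60 × 6.427×10⁻⁵ = 3.856×10⁻⁵ mol.
Rate: 3.856×10⁻⁵ / 5154 s = 7.5×10⁻⁹ mol s⁻¹.

7.5×10⁻⁹ mol s⁻¹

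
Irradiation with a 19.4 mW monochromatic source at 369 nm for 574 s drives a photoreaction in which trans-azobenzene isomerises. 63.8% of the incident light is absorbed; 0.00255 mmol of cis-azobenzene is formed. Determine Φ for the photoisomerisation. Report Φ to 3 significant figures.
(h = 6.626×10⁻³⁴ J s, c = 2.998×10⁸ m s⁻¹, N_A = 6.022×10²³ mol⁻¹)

Φ = 0.116

Product: 0.00255 mmol = 2.55×10⁻⁶ mol.
Photon energy at 369 nm: hc/λ = (6.626×10⁻³⁴)(2.998×10⁸)/(369×10⁻⁹) = 5.383×10⁻¹⁹ J.
Energy delivered: (19.4 mW)(574 s) = 11.14 J.
Photons incident: 11.14 / 5.383×10⁻¹⁹ = 2.069×10¹⁹, i.e. 2.069×10¹⁹/6.022×10²³ = 3.436×10⁻⁵ mol.
Photons absorbed: 0.638 × 3.436×10⁻⁵ = 2.192×10⁻⁵ mol.
Φ = 2.55×10⁻⁶ mol / 2.192×10⁻⁵ mol photons = 0.116.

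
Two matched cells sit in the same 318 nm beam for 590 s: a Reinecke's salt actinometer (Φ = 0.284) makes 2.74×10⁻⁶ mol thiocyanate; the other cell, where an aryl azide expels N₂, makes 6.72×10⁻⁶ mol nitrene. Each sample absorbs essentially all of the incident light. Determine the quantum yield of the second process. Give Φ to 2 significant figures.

Photons absorbed by the actinometer: 2.74×10⁻⁶ / 0.284 = 9.648×10⁻⁶ mol.
Φ(unknown) = 6.72×10⁻⁶ / 9.648×10⁻⁶ = 0.70.

Φ = 0.70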